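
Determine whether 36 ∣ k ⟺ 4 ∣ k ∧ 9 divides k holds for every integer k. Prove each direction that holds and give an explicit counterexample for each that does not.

Converse. Suppose 4 ∣ k and 9 ∣ k. Any common multiple of 4 and 9 is a multiple of their lcm; here gcd(4, 9) = 1, so lcm(4, 9) = 4·9 = 36, so 36 ∣ k.

Forward direction. If 36 ∣ k, write k = 36q. Since 36 = 9·4, k = 4·(9q), so 4 ∣ k; and since 36 = 4·9, k = 9·(4q), so 9 ∣ k.

Both implications hold.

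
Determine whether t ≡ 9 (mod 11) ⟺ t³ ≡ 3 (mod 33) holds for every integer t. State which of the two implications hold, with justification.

Forward direction. This fails: take t = 20. Then 20 ≡ 9 (mod 11), but 20³ = 8000 ≡ 14 (mod 33), not 3.

Converse. The residues r modulo 33 with r³ ≡ 3 (mod 33) are exactly {9}, and each is ≡ 9 (mod 11).

Only the converse holds.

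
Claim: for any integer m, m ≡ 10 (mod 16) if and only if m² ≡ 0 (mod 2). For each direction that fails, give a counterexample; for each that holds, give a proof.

(⇒) Suppose m ≡ 10 (mod 16). Then m² ≡ 10² = 100 (mod 16), and since 2 ∣ 16, also m² ≡ 0 (mod 2).

(⇐) This fails: take m = 0. Then 0² = 0 ≡ 0 (mod 2), yet 0 ≡ 0 (mod 16), not 10.

The forward direction holds; the converse fails.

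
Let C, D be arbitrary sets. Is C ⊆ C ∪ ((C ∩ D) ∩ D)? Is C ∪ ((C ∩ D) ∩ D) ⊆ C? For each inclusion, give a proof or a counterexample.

(⟹) Let x ∈ C. Then either x ∈ C and x ∉ D; or x ∈ C ∩ D. In each case x ∈ C ∪ ((C ∩ D) ∩ D), so C ⊆ C ∪ ((C ∩ D) ∩ D).

(⟸) Let x ∈ C ∪ ((C ∩ D) ∩ D). Then either x ∈ C and x ∉ D; or x ∈ C ∩ D. In each case x ∈ C, so C ∪ ((C ∩ D) ∩ D) ⊆ C.

The two sets are equal.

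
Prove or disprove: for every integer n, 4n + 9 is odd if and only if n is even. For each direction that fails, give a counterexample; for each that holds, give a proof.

Only the reverse direction holds.

(⇒) This fails: take n = 3. Then 4n + 9 = 21, which is odd, yet n = 3 is odd, not even.

(⇐) Suppose n is even. Since 4 is even, 4n is even for every n, so 4n + 9 has the same parity as 9, which is odd. Hence 4n + 9 is odd.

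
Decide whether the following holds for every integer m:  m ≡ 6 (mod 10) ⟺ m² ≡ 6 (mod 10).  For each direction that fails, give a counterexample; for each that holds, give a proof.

Not equivalent: only (⇒) holds.

[⇒] Suppose m ≡ 6 (mod 10). Write m = 10j + 6. Then (10j + 6)² = 100j² + 120j + 36 = 10(10j² + 12j + 3) + 6, so m² ≡ 6 (mod 10).

[⇐] This fails: take m = 4. Then 4² = 16 ≡ 6 (mod 10), yet 4 ≡ 4 (mod 10), not 6.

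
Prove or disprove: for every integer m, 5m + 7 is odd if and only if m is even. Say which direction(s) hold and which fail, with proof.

Forward direction. Suppose 5m + 7 is odd. Since 5 is odd, 5m and m have the same parity, so 5m + 7 ≡ m + 7 (mod 2). As 7 is odd, 5m + 7 is odd exactly when m is even. Thus m is even.

Converse. Suppose m is even; write m = 2j. Then 5m + 7 = 5·(2j) + 7 = 2·5j + 7, which is odd.

Equivalent; both directions hold.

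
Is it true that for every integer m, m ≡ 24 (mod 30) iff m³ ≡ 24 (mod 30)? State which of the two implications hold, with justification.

(⟸) Suppose m³ ≡ 24 (mod 30). The only residue r in {0, …, 29} with r³ ≡ 24 (mod 30) is r = 24, so m ≡ 24 (mod 30).

(⟹) Suppose m ≡ 24 (mod 30). Write m = 30j + 24. Then (30j + 24)³ = 27000j³ + 64800j² + 51840j + 13824 = 30(900j³ + 2160j² + 1728j + 460) + 24, so m³ ≡ 24 (mod 30).

Both implications hold.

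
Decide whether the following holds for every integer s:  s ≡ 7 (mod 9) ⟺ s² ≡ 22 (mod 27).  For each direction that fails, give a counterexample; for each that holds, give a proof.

Forward direction. This fails: take s = 16. Then 16 ≡ 7 (mod 9), but 16² = 256 ≡ 13 (mod 27), not 22.

Converse. This fails: take s = 20. Then 20² = 400 ≡ 22 (mod 27), yet 20 ≡ 2 (mod 9), not 7.

Neither direction holds.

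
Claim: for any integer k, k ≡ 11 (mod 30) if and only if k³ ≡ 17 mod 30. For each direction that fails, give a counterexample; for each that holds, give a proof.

Neither direction holds.

(→) This fails: take k = 11. Then 11 ≡ 11 (mod 30), but 11³ = 1331 ≡ 11 (mod 30), not 17.

(←) This fails: take k = 23. Then 23³ = 12167 ≡ 17 (mod 30), yet 23 ≡ 23 (mod 30), not 11.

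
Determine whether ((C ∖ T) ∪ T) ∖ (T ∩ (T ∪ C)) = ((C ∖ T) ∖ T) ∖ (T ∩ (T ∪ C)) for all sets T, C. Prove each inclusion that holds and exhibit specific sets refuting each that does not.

Both inclusions hold; the sets are equal.

Reverse inclusion. Let x ∈ ((C ∖ T) ∖ T) ∖ (T ∩ (T ∪ C)). Then x ∈ C and x ∉ T, from which x ∈ ((C ∖ T) ∪ T) ∖ (T ∩ (T ∪ C)).

Forward inclusion. Let x ∈ ((C ∖ T) ∪ T) ∖ (T ∩ (T ∪ C)). Then x ∈ C and x ∉ T, from which x ∈ ((C ∖ T) ∖ T) ∖ (T ∩ (T ∪ C)).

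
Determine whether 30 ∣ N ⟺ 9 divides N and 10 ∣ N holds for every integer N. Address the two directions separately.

The forward direction fails; the converse holds.

(←) Suppose 9 ∣ N and 10 ∣ N. Any common multiple of 9 and 10 is a multiple of their lcm; here gcd(9, 10) = 1, so lcm(9, 10) = 9·10 = 90, so 90 ∣ N. Since 30 ∣ 90, it follows that 30 ∣ N.

(→) This fails: take N = 30. Certainly 30 ∣ 30, but 9 ∤ 30.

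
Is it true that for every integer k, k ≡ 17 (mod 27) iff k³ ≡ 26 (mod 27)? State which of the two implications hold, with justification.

Only the forward direction holds.

[⇒] Suppose k ≡ 17 (mod 27). Write k = 27j + 17. Then (27j + 17)³ = 19683j³ + 37179j² + 23409j + 4913 = 27(729j³ + 1377j² + 867j + 181) + 26, so k³ ≡ 26 (mod 27).

[⇐] This fails: take k = 8. Then 8³ = 512 ≡ 26 (mod 27), yet 8 ≡ 8 (mod 27), not 17.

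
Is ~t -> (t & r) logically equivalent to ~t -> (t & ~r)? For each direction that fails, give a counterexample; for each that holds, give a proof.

(⇒) Assume the antecedent. If t is true, ~t -> (t & ~r) reduces to true regardless of the other variables. If t is false, the antecedent cannot hold. Either way ~t -> (t & ~r) holds.

(⇐) Assume the antecedent. If t is true, ~t -> (t & r) reduces to true regardless of the other variables. If t is false, the antecedent cannot hold. Either way ~t -> (t & r) holds.

Both implications hold.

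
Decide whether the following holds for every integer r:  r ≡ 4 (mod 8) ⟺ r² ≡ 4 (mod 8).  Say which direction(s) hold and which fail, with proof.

Neither implication holds.

(→) This fails: take r = 4. Then 4 ≡ 4 (mod 8), but 4² = 16 ≡ 0 (mod 8), not 4.

(←) This fails: take r = 2. Then 2² = 4 ≡ 4 (mod 8), yet 2 ≡ 2 (mod 8), not 4.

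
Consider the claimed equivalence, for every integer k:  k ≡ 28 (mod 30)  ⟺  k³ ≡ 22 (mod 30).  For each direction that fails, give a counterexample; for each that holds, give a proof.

Both directions hold.

[⇒] Suppose k ≡ 28 (mod 30). Write k = 30j + 28. Then (30j + 28)³ = 27000j³ + 75600j² + 70560j + 21952 = 30(900j³ + 2520j² + 2352j + 731) + 22, so k³ ≡ 22 (mod 30).

[⇐] Conversely, suppose k³ ≡ 22 (mod 30). The only residue r in {0, …, 29} with r³ ≡ 22 (mod 30) is r = 28, so k ≡ 28 (mod 30).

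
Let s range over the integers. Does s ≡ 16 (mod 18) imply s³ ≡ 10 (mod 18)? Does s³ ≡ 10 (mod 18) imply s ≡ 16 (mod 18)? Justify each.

(←) This fails: take s = 4. Then 4³ = 64 ≡ 10 (mod 18), yet 4 ≡ 4 (mod 18), not 16.

(→) Suppose s ≡ 16 (mod 18). Write s = 18j + 16. Then (18j + 16)³ = 5832j³ + 15552j² + 13824j + 4096 = 18(324j³ + 864j² + 768j + 227) + 10, so s³ ≡ 10 (mod 18).

Not equivalent: only (⇒) holds.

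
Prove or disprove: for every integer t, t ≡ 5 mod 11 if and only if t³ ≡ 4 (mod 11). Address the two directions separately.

Equivalent; both directions hold.

(→) Suppose t ≡ 5 mod 11. Write t = 11j + 5. Then (11j + 5)³ = 1331j³ + 1815j² + 825j + 125 = 11(121j³ + 165j² + 75j + 11) + 4, so t³ ≡ 4 (mod 11).

(←) Conversely, suppose t³ ≡ 4 (mod 11). The only residue r in {0, …, 10} with r³ ≡ 4 (mod 11) is r = 5, so t ≡ 5 (mod 11).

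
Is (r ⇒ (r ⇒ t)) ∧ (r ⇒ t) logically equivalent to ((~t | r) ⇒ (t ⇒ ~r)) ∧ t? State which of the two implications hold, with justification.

(→) This fails. Under t = F, r = F, the left side is true but the right side is false.

(←) Assume the antecedent. If t is true, (r ⇒ (r ⇒ t)) ∧ (r ⇒ t) reduces to true regardless of the other variables. If t is false, the antecedent cannot hold. Either way (r ⇒ (r ⇒ t)) ∧ (r ⇒ t) holds.

Only the converse holds.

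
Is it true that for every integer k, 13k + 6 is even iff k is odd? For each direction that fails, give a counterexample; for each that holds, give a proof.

Neither implication holds.

[⇒] This fails: k = 2 gives 13k + 6 = 32, which is even, but 2 is even, not odd.

[⇐] This also fails: k = 7 is odd, but 13k + 6 = 97 is odd, not even.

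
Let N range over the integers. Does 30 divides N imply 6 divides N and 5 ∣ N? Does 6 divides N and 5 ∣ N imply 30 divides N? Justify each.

Both directions hold.

(⟹) If 30 ∣ N, write N = 30q. Since 30 = 5·6, N = 6·(5q), so 6 ∣ N; and since 30 = 6·5, N = 5·(6q), so 5 ∣ N.

(⟸) Suppose 6 ∣ N and 5 ∣ N. Any common multiple of 6 and 5 is a multiple of their lcm; here gcd(6, 5) = 1, so lcm(6, 5) = 6·5 = 30, so 30 ∣ N.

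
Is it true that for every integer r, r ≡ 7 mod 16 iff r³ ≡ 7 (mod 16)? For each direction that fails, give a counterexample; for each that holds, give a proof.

(→) Suppose r ≡ 7 mod 16. Write r = 16j + 7. Then (16j + 7)³ = 4096j³ + 5376j² + 2352j + 343 = 16(256j³ + 336j² + 147j + 21) + 7, so r³ ≡ 7 (mod 16).

(←) Conversely, suppose r³ ≡ 7 (mod 16). The only residue r in {0, …, 15} with r³ ≡ 7 (mod 16) is r = 7, so r ≡ 7 (mod 16).

The biconditional holds.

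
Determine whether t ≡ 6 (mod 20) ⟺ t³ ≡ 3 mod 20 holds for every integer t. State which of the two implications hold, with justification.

Both directions fail.

Forward direction. This fails: take t = 6. Then 6 ≡ 6 (mod 20), but 6³ = 216 ≡ 16 (mod 20), not 3.

Converse. This fails: take t = 7. Then 7³ = 343 ≡ 3 (mod 20), yet 7 ≡ 7 (mod 20), not 6.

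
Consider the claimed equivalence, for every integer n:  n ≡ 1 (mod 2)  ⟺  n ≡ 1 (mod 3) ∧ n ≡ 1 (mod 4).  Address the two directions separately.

(⟸) If n ≡ 1 (mod 3) and n ≡ 1 (mod 4), then by the Chinese remainder theorem n ≡ 1 (mod 12). Since 1 ≡ 1 (mod 2) and 2 ∣ 12, we get n ≡ 1 (mod 2).

(⟹) This fails: n = 3 gives 3 ≡ 1 (mod 2) but 3 ≡ 0 (mod 3), so the conjunction on the right does not hold.

Not equivalent: only (⇐) holds.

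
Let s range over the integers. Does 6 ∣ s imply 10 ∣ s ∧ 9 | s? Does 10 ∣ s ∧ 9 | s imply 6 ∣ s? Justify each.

Converse. Suppose 10 ∣ s and 9 ∣ s. Any common multiple of 10 and 9 is a multiple of their lcm; here gcd(10, 9) = 1, so lcm(10, 9) = 10·9 = 90, so 90 ∣ s. Since 6 ∣ 90, it follows that 6 ∣ s.

Forward direction. This fails: take s = 6. Certainly 6 ∣ 6, but 10 ∤ 6.

(⇒) fails; (⇐) holds.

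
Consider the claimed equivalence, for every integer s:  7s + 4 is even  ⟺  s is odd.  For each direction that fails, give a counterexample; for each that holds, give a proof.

Forward direction. This fails: s = 0 gives 7s + 4 = 4, which is even, but 0 is even, not odd.

Converse. This also fails: s = 7 is odd, but 7s + 4 = 53 is odd, not even.

(⇒) fails and (⇐) fails.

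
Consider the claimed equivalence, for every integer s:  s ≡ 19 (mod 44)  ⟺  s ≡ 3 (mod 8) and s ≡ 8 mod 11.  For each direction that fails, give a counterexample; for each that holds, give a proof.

Forward direction. This fails: s = 63 gives 63 ≡ 19 (mod 44) but 63 ≡ 7 (mod 8), so the conjunction on the right does not hold.

Converse. If s ≡ 3 (mod 8) and s ≡ 8 (mod 11), then by the Chinese remainder theorem s ≡ 19 (mod 88). Since 19 ≡ 19 (mod 44) and 44 ∣ 88, we get s ≡ 19 (mod 44).

The forward direction fails; the converse holds.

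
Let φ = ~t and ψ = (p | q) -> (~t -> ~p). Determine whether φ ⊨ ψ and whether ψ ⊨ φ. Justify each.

(⇒) fails and (⇐) fails.

[⇒] This fails. Under q = F, p = T, t = F, the left side is true but the right side is false.

[⇐] This fails. Under q = F, p = F, t = T, the left side is false but the right side is true.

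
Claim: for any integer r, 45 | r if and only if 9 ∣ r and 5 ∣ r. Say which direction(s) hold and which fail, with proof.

(⟸) Suppose 9 ∣ r and 5 ∣ r. Any common multiple of 9 and 5 is a multiple of their lcm; here gcd(9, 5) = 1, so lcm(9, 5) = 9·5 = 45, so 45 ∣ r.

(⟹) If 45 ∣ r, write r = 45q. Since 45 = 5·9, r = 9·(5q), so 9 ∣ r; and since 45 = 9·5, r = 5·(9q), so 5 ∣ r.

Equivalent; both directions hold.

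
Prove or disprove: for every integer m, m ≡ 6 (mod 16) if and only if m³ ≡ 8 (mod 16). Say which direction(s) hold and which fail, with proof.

The forward direction holds; the converse fails.

(⟹) Suppose m ≡ 6 (mod 16). Write m = 16j + 6. Then (16j + 6)³ = 4096j³ + 4608j² + 1728j + 216 = 16(256j³ + 288j² + 108j + 13) + 8, so m³ ≡ 8 (mod 16).

(⟸) This fails: take m = 2. Then 2³ = 8 ≡ 8 (mod 16), yet 2 ≡ 2 (mod 16), not 6.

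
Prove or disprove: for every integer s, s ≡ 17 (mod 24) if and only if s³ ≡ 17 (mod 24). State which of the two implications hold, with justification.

Both directions hold; the statement is true.

(⟹) Suppose s ≡ 17 (mod 24). Write s = 24j + 17. Then (24j + 17)³ = 13824j³ + 29376j² + 20808j + 4913 = 24(576j³ + 1224j² + 867j + 204) + 17, so s³ ≡ 17 (mod 24).

(⟸) Conversely, suppose s³ ≡ 17 (mod 24). The only residue r in {0, …, 23} with r³ ≡ 17 (mod 24) is r = 17, so s ≡ 17 (mod 24).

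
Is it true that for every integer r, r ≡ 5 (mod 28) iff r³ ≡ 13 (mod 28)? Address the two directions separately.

Only the forward implication holds.

(→) Suppose r ≡ 5 (mod 28). Write r = 28j + 5. Then (28j + 5)³ = 21952j³ + 11760j² + 2100j + 125 = 28(784j³ + 420j² + 75j + 4) + 13, so r³ ≡ 13 (mod 28).

(←) This fails: take r = 13. Then 13³ = 2197 ≡ 13 (mod 28), yet 13 ≡ 13 (mod 28), not 5.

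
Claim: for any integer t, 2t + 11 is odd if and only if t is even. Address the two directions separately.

(→) This fails: take t = 3. Then 2t + 11 = 17, which is odd, yet t = 3 is odd, not even.

(←) Suppose t is even. Since 2 is even, 2t is even for every t, so 2t + 11 has the same parity as 11, which is odd. Hence 2t + 11 is odd.

The forward direction fails; the converse holds.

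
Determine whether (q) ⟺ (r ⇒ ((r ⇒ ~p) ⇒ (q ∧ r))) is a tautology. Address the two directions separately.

(⇒) holds; (⇐) fails.

[⇒] Assume the antecedent. If r is true, the antecedent forces (r = T, q = T, p = F) or (r = T, q = T, p = T), and r ⇒ ((r ⇒ ~p) ⇒ (q ∧ r)) holds there. If r is false, r ⇒ ((r ⇒ ~p) ⇒ (q ∧ r)) reduces to true regardless of the other variables. Either way r ⇒ ((r ⇒ ~p) ⇒ (q ∧ r)) holds.

[⇐] This fails. Under r = F, q = F, p = F, the left side is false but the right side is true.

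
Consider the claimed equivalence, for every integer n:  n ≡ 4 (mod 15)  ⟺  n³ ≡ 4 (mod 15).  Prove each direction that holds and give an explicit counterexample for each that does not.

(⟹) Suppose n ≡ 4 (mod 15). Write n = 15j + 4. Then (15j + 4)³ = 3375j³ + 2700j² + 720j + 64 = 15(225j³ + 180j² + 48j + 4) + 4, so n³ ≡ 4 (mod 15).

(⟸) Conversely, suppose n³ ≡ 4 (mod 15). The only residue r in {0, …, 14} with r³ ≡ 4 (mod 15) is r = 4, so n ≡ 4 (mod 15).

Both implications hold.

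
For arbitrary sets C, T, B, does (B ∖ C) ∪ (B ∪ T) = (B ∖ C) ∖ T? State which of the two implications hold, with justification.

(⊇) Let x ∈ (B ∖ C) ∖ T. Then x ∈ B and x ∉ C, T, from which x ∈ (B ∖ C) ∪ (B ∪ T).

(⊆) This inclusion fails. Take C = ∅, T = {1}, B = ∅; then 1 ∈ (B ∖ C) ∪ (B ∪ T) but 1 ∉ (B ∖ C) ∖ T.

The sets are not equal: only the reverse inclusion holds.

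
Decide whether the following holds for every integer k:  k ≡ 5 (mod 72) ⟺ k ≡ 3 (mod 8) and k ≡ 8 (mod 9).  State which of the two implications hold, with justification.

Both directions fail.

(⇒) This fails: k = 5 gives 5 ≡ 5 (mod 72) but 5 ≡ 5 (mod 8), so the conjunction on the right does not hold.

(⇐) This fails: k = 35 satisfies both congruences on the right (35 ≡ 3 mod 8 and 35 ≡ 8 mod 9) yet 35 ≡ 35 (mod 72), not 5.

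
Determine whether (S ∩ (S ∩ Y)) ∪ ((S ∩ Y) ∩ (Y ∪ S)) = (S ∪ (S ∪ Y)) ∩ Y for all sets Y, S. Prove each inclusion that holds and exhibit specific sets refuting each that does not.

(⟹) Let x ∈ (S ∩ (S ∩ Y)) ∪ ((S ∩ Y) ∩ (Y ∪ S)). Then x ∈ Y ∩ S, from which x ∈ (S ∪ (S ∪ Y)) ∩ Y.

(⟸) This inclusion fails. Take Y = {1}, S = ∅; then 1 ∈ (S ∪ (S ∪ Y)) ∩ Y but 1 ∉ (S ∩ (S ∩ Y)) ∪ ((S ∩ Y) ∩ (Y ∪ S)).

(⊆) holds; (⊇) fails.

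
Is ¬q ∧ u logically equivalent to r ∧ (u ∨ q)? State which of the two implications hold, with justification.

[⇒] This fails. Under q = F, r = F, u = T, the left side is true but the right side is false.

[⇐] This fails. Under q = T, r = T, u = F, the left side is false but the right side is true.

Neither direction holds.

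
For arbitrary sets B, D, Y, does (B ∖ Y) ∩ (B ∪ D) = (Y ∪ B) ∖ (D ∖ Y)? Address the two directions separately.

Neither inclusion holds.

Forward inclusion. This inclusion fails. Take B = {1}, D = {1}, Y = ∅; then 1 ∈ (B ∖ Y) ∩ (B ∪ D) but 1 ∉ (Y ∪ B) ∖ (D ∖ Y).

Reverse inclusion. This inclusion fails. Take B = ∅, D = ∅, Y = {1}; then 1 ∈ (Y ∪ B) ∖ (D ∖ Y) but 1 ∉ (B ∖ Y) ∩ (B ∪ D).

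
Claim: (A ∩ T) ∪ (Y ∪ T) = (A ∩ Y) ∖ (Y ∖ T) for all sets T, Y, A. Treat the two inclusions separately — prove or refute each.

Only the reverse inclusion holds.

Reverse inclusion. Let x ∈ (A ∩ Y) ∖ (Y ∖ T). Then x ∈ T ∩ Y ∩ A, from which x ∈ (A ∩ T) ∪ (Y ∪ T).

Forward inclusion. This inclusion fails. Take T = {1}, Y = ∅, A = ∅; then 1 ∈ (A ∩ T) ∪ (Y ∪ T) but 1 ∉ (A ∩ Y) ∖ (Y ∖ T).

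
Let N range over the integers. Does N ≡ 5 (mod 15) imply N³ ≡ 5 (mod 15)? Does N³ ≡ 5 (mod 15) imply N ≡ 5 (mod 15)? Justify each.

Converse. Suppose N³ ≡ 5 (mod 15). The only residue r in {0, …, 14} with r³ ≡ 5 (mod 15) is r = 5, so N ≡ 5 (mod 15).

Forward direction. Suppose N ≡ 5 (mod 15). Write N = 15j + 5. Then (15j + 5)³ = 3375j³ + 3375j² + 1125j + 125 = 15(225j³ + 225j² + 75j + 8) + 5, so N³ ≡ 5 (mod 15).

Both directions hold.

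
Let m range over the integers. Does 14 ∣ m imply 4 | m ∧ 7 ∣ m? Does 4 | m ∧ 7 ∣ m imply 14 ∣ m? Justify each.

Not equivalent: only (⇐) holds.

(→) This fails: take m = 14. Certainly 14 ∣ 14, but 4 ∤ 14.

(←) Suppose 4 ∣ m and 7 ∣ m. Any common multiple of 4 and 7 is a multiple of their lcm; here gcd(4, 7) = 1, so lcm(4, 7) = 4·7 = 28, so 28 ∣ m. Since 14 ∣ 28, it follows that 14 ∣ m.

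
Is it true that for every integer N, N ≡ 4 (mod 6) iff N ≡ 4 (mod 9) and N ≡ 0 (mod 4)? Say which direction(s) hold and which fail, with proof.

(⇒) This fails: N = 34 gives 34 ≡ 4 (mod 6) but 34 ≡ 7 (mod 9), so the conjunction on the right does not hold.

(⇐) Conversely, if N ≡ 4 (mod 9) and N ≡ 0 (mod 4), then by the Chinese remainder theorem N ≡ 4 (mod 36). Since 4 ≡ 4 (mod 6) and 6 ∣ 36, we get N ≡ 4 (mod 6).

Only the reverse direction holds.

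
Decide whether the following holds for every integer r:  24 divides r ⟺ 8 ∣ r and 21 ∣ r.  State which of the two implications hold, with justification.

[⇒] This fails: take r = 24. Certainly 24 ∣ 24, but 21 ∤ 24.

[⇐] Suppose 8 ∣ r and 21 ∣ r. Any common multiple of 8 and 21 is a multiple of their lcm; here gcd(8, 21) = 1, so lcm(8, 21) = 8·21 = 168, so 168 ∣ r. Since 24 ∣ 168, it follows that 24 ∣ r.

(⇒) fails; (⇐) holds.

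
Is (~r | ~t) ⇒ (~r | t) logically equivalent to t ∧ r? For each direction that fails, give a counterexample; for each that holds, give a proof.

[⇐] Assume the antecedent. If t is true, (~r | ~t) ⇒ (~r | t) reduces to true regardless of the other variables. If t is false, the antecedent cannot hold. Either way (~r | ~t) ⇒ (~r | t) holds.

[⇒] This fails. Under t = F, r = F, the left side is true but the right side is false.

Only the converse holds.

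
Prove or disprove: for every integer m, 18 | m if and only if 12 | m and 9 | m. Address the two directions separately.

(→) This fails: take m = 18. Certainly 18 ∣ 18, but 12 ∤ 18.

(←) Suppose 12 ∣ m and 9 ∣ m. Any common multiple of 12 and 9 is a multiple of their lcm; here lcm(12, 9) = 12·9/gcd(12, 9) = 108/3 = 36, so 36 ∣ m. Since 18 ∣ 36, it follows that 18 ∣ m.

The forward direction fails; the converse holds.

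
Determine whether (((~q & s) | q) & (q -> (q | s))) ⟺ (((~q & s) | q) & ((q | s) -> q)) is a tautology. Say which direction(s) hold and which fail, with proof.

(⟸) Assume the antecedent. If q is true, the consequent reduces to true regardless of the other variables. If q is false, the antecedent cannot hold. Either way the consequent holds.

(⟹) This fails. Under q = F, s = T, the left side is true but the right side is false.

Only the reverse direction holds.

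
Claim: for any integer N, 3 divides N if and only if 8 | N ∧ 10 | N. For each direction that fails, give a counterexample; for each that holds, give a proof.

Forward direction. This fails: take N = 3. Certainly 3 ∣ 3, but 8 ∤ 3.

Converse. This fails: take N = 40. Both 8 ∣ 40 and 10 ∣ 40, yet 40 is not a multiple of 3 (since 40 = 13·3 + 1), so 3 ∤ 40.

(⇒) fails and (⇐) fails.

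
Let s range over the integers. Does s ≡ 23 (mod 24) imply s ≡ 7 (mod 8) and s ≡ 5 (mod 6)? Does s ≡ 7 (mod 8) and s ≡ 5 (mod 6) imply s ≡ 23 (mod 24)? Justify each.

Both implications hold.

(⟹) Suppose s ≡ 23 (mod 24); write s = 24j + 23. Since 8 ∣ 24, reducing mod 8 gives s ≡ 23 ≡ 7 (mod 8); since 6 ∣ 24, reducing mod 6 gives s ≡ 23 ≡ 5 (mod 6).

(⟸) Conversely, if s ≡ 7 (mod 8) and s ≡ 5 (mod 6), then by the Chinese remainder theorem s ≡ 23 (mod 24). This is exactly s ≡ 23 (mod 24).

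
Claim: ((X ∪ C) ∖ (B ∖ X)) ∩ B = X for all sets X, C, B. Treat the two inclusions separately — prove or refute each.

The sets are not equal: only the forward inclusion holds.

Forward inclusion. Let x ∈ ((X ∪ C) ∖ (B ∖ X)) ∩ B. Then either x ∈ X ∩ B and x ∉ C; or x ∈ X ∩ C ∩ B. In each case x ∈ X, so ((X ∪ C) ∖ (B ∖ X)) ∩ B ⊆ X.

Reverse inclusion. This inclusion fails. Take X = {1}, C = ∅, B = ∅; then 1 ∈ X but 1 ∉ ((X ∪ C) ∖ (B ∖ X)) ∩ B.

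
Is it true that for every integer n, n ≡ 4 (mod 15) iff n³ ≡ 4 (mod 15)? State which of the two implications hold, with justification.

(⟹) Suppose n ≡ 4 (mod 15). Write n = 15j + 4. Then (15j + 4)³ = 3375j³ + 2700j² + 720j + 64 = 15(225j³ + 180j² + 48j + 4) + 4, so n³ ≡ 4 (mod 15).

(⟸) Conversely, suppose n³ ≡ 4 (mod 15). The only residue r in {0, …, 14} with r³ ≡ 4 (mod 15) is r = 4, so n ≡ 4 (mod 15).

Both implications hold.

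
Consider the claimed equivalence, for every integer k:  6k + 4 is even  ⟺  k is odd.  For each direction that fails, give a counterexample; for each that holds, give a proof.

The forward direction fails; the converse holds.

Forward direction. This fails: take k = 0. Then 6k + 4 = 4, which is even, yet k = 0 is even, not odd.

Converse. Suppose k is odd. Since 6 is even, 6k is even for every k, so 6k + 4 has the same parity as 4, which is even. Hence 6k + 4 is even.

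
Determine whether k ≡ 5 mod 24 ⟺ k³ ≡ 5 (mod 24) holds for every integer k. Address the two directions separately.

Both implications hold.

Forward direction. Suppose k ≡ 5 mod 24. Write k = 24j + 5. Then (24j + 5)³ = 13824j³ + 8640j² + 1800j + 125 = 24(576j³ + 360j² + 75j + 5) + 5, so k³ ≡ 5 (mod 24).

Converse. Suppose k³ ≡ 5 (mod 24). The only residue r in {0, …, 23} with r³ ≡ 5 (mod 24) is r = 5, so k ≡ 5 (mod 24).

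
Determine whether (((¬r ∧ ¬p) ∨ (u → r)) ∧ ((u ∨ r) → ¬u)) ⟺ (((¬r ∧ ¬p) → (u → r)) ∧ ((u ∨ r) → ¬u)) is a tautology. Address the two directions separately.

Both implications hold.

(⟹) Assume the antecedent. If p is true, the antecedent forces (p = T, r = F, u = F) or (p = T, r = T, u = F), and the consequent holds there. If p is false, the antecedent forces (p = F, r = F, u = F) or (p = F, r = T, u = F), and the consequent holds there. Either way the consequent holds.

(⟸) Assume the antecedent. If p is true, the antecedent forces (p = T, r = F, u = F) or (p = T, r = T, u = F), and the consequent holds there. If p is false, the antecedent forces (p = F, r = F, u = F) or (p = F, r = T, u = F), and the consequent holds there. Either way the consequent holds.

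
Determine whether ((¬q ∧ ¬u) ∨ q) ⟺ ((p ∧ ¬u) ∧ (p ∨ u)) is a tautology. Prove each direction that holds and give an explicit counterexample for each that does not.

Only the converse holds.

(⟹) This fails. Under q = F, u = F, p = F, the left side is true but the right side is false.

(⟸) Assume the antecedent. If q is true, (¬q ∧ ¬u) ∨ q reduces to true regardless of the other variables. If q is false, the antecedent forces (q = F, u = F, p = T), and (¬q ∧ ¬u) ∨ q holds there. Either way (¬q ∧ ¬u) ∨ q holds.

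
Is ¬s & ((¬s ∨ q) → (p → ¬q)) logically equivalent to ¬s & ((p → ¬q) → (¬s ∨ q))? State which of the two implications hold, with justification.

Forward direction. Assume the antecedent. If p is true, the antecedent forces (p = T, q = F, s = F), and ¬s & ((p → ¬q) → (¬s ∨ q)) holds there. If p is false, the antecedent forces (p = F, q = F, s = F) or (p = F, q = T, s = F), and ¬s & ((p → ¬q) → (¬s ∨ q)) holds there. Either way ¬s & ((p → ¬q) → (¬s ∨ q)) holds.

Converse. This fails. Under p = T, q = T, s = F, the left side is false but the right side is true.

Not equivalent: only (⇒) holds.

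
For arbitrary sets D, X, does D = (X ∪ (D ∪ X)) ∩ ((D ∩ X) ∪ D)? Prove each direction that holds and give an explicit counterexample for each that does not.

(⟹) Let x ∈ D. Then either x ∈ D and x ∉ X; or x ∈ D ∩ X. In each case x ∈ (X ∪ (D ∪ X)) ∩ ((D ∩ X) ∪ D), so D ⊆ (X ∪ (D ∪ X)) ∩ ((D ∩ X) ∪ D).

(⟸) Let x ∈ (X ∪ (D ∪ X)) ∩ ((D ∩ X) ∪ D). Then either x ∈ D and x ∉ X; or x ∈ D ∩ X. In each case x ∈ D, so (X ∪ (D ∪ X)) ∩ ((D ∩ X) ∪ D) ⊆ D.

The two sets are equal.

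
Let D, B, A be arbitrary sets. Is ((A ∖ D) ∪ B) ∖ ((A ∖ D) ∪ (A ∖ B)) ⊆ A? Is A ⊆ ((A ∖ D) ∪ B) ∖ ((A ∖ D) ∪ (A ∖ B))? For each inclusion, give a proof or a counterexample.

(⊆) fails and (⊇) fails.

(⟹) This inclusion fails. Take D = ∅, B = {1}, A = ∅; then 1 ∈ ((A ∖ D) ∪ B) ∖ ((A ∖ D) ∪ (A ∖ B)) but 1 ∉ A.

(⟸) This inclusion fails. Take D = ∅, B = ∅, A = {1}; then 1 ∈ A but 1 ∉ ((A ∖ D) ∪ B) ∖ ((A ∖ D) ∪ (A ∖ B)).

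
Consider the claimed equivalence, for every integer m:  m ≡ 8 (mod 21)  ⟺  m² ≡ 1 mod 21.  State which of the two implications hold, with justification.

[⇐] This fails: take m = 1. Then 1² = 1 ≡ 1 (mod 21), yet 1 ≡ 1 (mod 21), not 8.

[⇒] Suppose m ≡ 8 (mod 21). Write m = 21j + 8. Then (21j + 8)² = 441j² + 336j + 64 = 21(21j² + 16j + 3) + 1, so m² ≡ 1 (mod 21).

(⇒) holds; (⇐) fails.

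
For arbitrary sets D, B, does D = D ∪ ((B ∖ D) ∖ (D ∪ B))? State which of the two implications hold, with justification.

(⟹) Let x ∈ D. Then either x ∈ D and x ∉ B; or x ∈ D ∩ B. In each case x ∈ D ∪ ((B ∖ D) ∖ (D ∪ B)), so D ⊆ D ∪ ((B ∖ D) ∖ (D ∪ B)).

(⟸) Let x ∈ D ∪ ((B ∖ D) ∖ (D ∪ B)). Then either x ∈ D and x ∉ B; or x ∈ D ∩ B. In each case x ∈ D, so D ∪ ((B ∖ D) ∖ (D ∪ B)) ⊆ D.

Both inclusions hold; the sets are equal.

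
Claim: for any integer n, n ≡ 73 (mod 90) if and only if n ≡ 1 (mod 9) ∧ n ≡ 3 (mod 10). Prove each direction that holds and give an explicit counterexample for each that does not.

Both directions hold; the statement is true.

(⟸) If n ≡ 1 (mod 9) and n ≡ 3 (mod 10), then by the Chinese remainder theorem n ≡ 73 (mod 90). This is exactly n ≡ 73 (mod 90).

(⟹) Suppose n ≡ 73 (mod 90); write n = 90j + 73. Since 9 ∣ 90, reducing mod 9 gives n ≡ 73 ≡ 1 (mod 9); since 10 ∣ 90, reducing mod 10 gives n ≡ 73 ≡ 3 (mod 10).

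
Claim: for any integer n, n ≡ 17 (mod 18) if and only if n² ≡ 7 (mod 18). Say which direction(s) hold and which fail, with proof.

(⇒) This fails: take n = 17. Then 17 ≡ 17 (mod 18), but 17² = 289 ≡ 1 (mod 18), not 7.

(⇐) This fails: take n = 5. Then 5² = 25 ≡ 7 (mod 18), yet 5 ≡ 5 (mod 18), not 17.

(⇒) fails and (⇐) fails.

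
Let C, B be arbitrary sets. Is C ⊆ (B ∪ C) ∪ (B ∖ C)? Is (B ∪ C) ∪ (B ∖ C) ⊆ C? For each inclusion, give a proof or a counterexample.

Forward inclusion. Let x ∈ C. Then either x ∈ C and x ∉ B; or x ∈ C ∩ B. In each case x ∈ (B ∪ C) ∪ (B ∖ C), so C ⊆ (B ∪ C) ∪ (B ∖ C).

Reverse inclusion. This inclusion fails. Take C = ∅, B = {1}; then 1 ∈ (B ∪ C) ∪ (B ∖ C) but 1 ∉ C.

The sets are not equal: only the forward inclusion holds.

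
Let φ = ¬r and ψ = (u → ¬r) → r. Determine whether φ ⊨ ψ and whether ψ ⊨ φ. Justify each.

Neither implication holds.

(⟹) This fails. Under r = F, u = F, the left side is true but the right side is false.

(⟸) This fails. Under r = T, u = F, the left side is false but the right side is true.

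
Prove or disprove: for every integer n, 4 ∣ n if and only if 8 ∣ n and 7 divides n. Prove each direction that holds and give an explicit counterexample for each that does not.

Not equivalent: only (⇐) holds.

[⇒] This fails: take n = 4. Certainly 4 ∣ 4, but 8 ∤ 4.

[⇐] Suppose 8 ∣ n and 7 ∣ n. Any common multiple of 8 and 7 is a multiple of their lcm; here gcd(8, 7) = 1, so lcm(8, 7) = 8·7 = 56, so 56 ∣ n. Since 4 ∣ 56, it follows that 4 ∣ n.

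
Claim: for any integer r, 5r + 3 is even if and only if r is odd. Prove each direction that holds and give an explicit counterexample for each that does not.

The biconditional holds.

[⇒] Suppose 5r + 3 is even. Since 5 is odd, 5r and r have the same parity, so 5r + 3 ≡ r + 3 (mod 2). As 3 is odd, 5r + 3 is even exactly when r is odd. Thus r is odd.

[⇐] Conversely, suppose r is odd; write r = 2j + 1. Then 5r + 3 = 5·(2j + 1) + 3 = 2·5j + 8, which is even.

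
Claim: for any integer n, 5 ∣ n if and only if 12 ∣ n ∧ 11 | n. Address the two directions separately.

(⇒) This fails: take n = 5. Certainly 5 ∣ 5, but 12 ∤ 5.

(⇐) This fails: take n = 132. Both 12 ∣ 132 and 11 ∣ 132, yet 132 is not a multiple of 5 (since 132 = 26·5 + 2), so 5 ∤ 132.

Neither implication holds.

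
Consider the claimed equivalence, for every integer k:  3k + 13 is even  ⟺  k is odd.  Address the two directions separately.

Equivalent; both directions hold.

(⇒) Suppose 3k + 13 is even. Since 3 is odd, 3k and k have the same parity, so 3k + 13 ≡ k + 13 (mod 2). As 13 is odd, 3k + 13 is even exactly when k is odd. Thus k is odd.

(⇐) Conversely, suppose k is odd; write k = 2j + 1. Then 3k + 13 = 3·(2j + 1) + 13 = 2·3j + 16, which is even.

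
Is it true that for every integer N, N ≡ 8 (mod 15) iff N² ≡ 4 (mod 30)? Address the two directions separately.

Neither direction holds.

(⇒) This fails: take N = 23. Then 23 ≡ 8 (mod 15), but 23² = 529 ≡ 19 (mod 30), not 4.

(⇐) This fails: take N = 2. Then 2² = 4 ≡ 4 (mod 30), yet 2 ≡ 2 (mod 15), not 8.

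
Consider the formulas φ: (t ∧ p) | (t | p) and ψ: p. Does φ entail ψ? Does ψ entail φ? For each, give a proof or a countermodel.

Not equivalent: only (⇐) holds.

(→) This fails. Under p = F, t = T, the left side is true but the right side is false.

(←) Assume the antecedent. If p is true, (t ∧ p) | (t | p) reduces to true regardless of the other variables. If p is false, the antecedent cannot hold. Either way (t ∧ p) | (t | p) holds.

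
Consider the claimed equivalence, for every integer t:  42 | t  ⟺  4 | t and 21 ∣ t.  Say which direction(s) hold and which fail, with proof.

(→) This fails: take t = 42. Certainly 42 ∣ 42, but 4 ∤ 42.

(←) Suppose 4 ∣ t and 21 ∣ t. Any common multiple of 4 and 21 is a multiple of their lcm; here gcd(4, 21) = 1, so lcm(4, 21) = 4·21 = 84, so 84 ∣ t. Since 42 ∣ 84, it follows that 42 ∣ t.

Not equivalent: only (⇐) holds.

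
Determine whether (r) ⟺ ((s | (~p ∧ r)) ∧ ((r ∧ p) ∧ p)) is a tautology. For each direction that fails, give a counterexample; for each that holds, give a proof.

The forward direction fails; the converse holds.

Forward direction. This fails. Under s = F, r = T, p = F, the left side is true but the right side is false.

Converse. Assume the antecedent. If s is true, the antecedent forces (s = T, r = T, p = T), and r holds there. If s is false, the antecedent cannot hold. Either way r holds.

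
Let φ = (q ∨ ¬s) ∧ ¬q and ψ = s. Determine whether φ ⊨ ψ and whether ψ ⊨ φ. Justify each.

(⇒) This fails. Under q = F, s = F, the left side is true but the right side is false.

(⇐) This fails. Under q = F, s = T, the left side is false but the right side is true.

(⇒) fails and (⇐) fails.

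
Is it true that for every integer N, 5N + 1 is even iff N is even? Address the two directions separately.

[⇒] This fails: N = 7 gives 5N + 1 = 36, which is even, but 7 is odd, not even.

[⇐] This also fails: N = 4 is even, but 5N + 1 = 21 is odd, not even.

Neither direction holds.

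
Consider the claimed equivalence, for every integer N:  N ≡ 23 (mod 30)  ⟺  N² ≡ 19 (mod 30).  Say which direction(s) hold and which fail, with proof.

(⟹) Suppose N ≡ 23 (mod 30). Write N = 30j + 23. Then (30j + 23)² = 900j² + 1380j + 529 = 30(30j² + 46j + 17) + 19, so N² ≡ 19 (mod 30).

(⟸) This fails: take N = 7. Then 7² = 49 ≡ 19 (mod 30), yet 7 ≡ 7 (mod 30), not 23.

Not equivalent: only (⇒) holds.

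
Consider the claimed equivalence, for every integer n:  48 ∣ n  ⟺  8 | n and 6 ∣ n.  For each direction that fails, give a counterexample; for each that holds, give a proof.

(⟹) If 48 ∣ n, write n = 48q. Since 48 = 6·8, n = 8·(6q), so 8 ∣ n; and since 48 = 8·6, n = 6·(8q), so 6 ∣ n.

(⟸) This fails: take n = 24. Both 8 ∣ 24 and 6 ∣ 24, yet 24 is not a multiple of 48 (since 24 = 0·48 + 24), so 48 ∤ 24.

Only the forward direction holds.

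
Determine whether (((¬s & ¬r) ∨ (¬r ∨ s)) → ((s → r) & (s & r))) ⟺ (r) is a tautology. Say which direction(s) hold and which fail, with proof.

(⇒) Assume the antecedent. If r is true, r reduces to true regardless of the other variables. If r is false, the antecedent cannot hold. Either way r holds.

(⇐) Assume the antecedent. If r is true, the consequent reduces to true regardless of the other variables. If r is false, the antecedent cannot hold. Either way the consequent holds.

Both directions hold; the statement is true.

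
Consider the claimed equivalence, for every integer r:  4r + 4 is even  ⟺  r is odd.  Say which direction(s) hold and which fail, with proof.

Not equivalent: only (⇐) holds.

(⟸) Suppose r is odd. Since 4 is even, 4r is even for every r, so 4r + 4 has the same parity as 4, which is even. Hence 4r + 4 is even.

(⟹) This fails: take r = 0. Then 4r + 4 = 4, which is even, yet r = 0 is even, not odd.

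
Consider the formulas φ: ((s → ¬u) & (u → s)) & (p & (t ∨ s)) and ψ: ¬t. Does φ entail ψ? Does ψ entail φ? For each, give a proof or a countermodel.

(→) This fails. Under t = T, s = F, u = F, p = T, the left side is true but the right side is false.

(←) This fails. Under t = F, s = F, u = F, p = F, the left side is false but the right side is true.

Both directions fail.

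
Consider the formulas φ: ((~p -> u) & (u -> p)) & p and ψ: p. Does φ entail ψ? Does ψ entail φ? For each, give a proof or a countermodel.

Forward direction. Assume the antecedent. If p is true, p reduces to true regardless of the other variables. If p is false, the antecedent cannot hold. Either way p holds.

Converse. Assume the antecedent. If p is true, ((~p -> u) & (u -> p)) & p reduces to true regardless of the other variables. If p is false, the antecedent cannot hold. Either way ((~p -> u) & (u -> p)) & p holds.

Both directions hold; the statement is true.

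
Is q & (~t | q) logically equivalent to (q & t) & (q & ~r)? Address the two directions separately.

Only the reverse direction holds.

(⇐) Assume the antecedent. If r is true, the antecedent cannot hold. If r is false, the antecedent forces (r = F, q = T, t = T), and q & (~t | q) holds there. Either way q & (~t | q) holds.

(⇒) This fails. Under r = F, q = T, t = F, the left side is true but the right side is false.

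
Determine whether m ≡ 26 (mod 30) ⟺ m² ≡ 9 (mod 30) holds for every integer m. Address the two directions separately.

[⇒] This fails: take m = 26. Then 26 ≡ 26 (mod 30), but 26² = 676 ≡ 16 (mod 30), not 9.

[⇐] This fails: take m = 3. Then 3² = 9 ≡ 9 (mod 30), yet 3 ≡ 3 (mod 30), not 26.

Neither direction holds.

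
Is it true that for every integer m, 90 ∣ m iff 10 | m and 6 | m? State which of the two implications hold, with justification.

Only the forward implication holds.

Converse. This fails: take m = 30. Both 10 ∣ 30 and 6 ∣ 30, yet 30 is not a multiple of 90 (since 30 = 0·90 + 30), so 90 ∤ 30.

Forward direction. If 90 ∣ m, write m = 90q. Since 90 = 9·10, m = 10·(9q), so 10 ∣ m; and since 90 = 15·6, m = 6·(15q), so 6 ∣ m.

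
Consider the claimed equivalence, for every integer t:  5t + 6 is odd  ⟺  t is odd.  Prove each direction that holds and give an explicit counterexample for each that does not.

(→) Suppose 5t + 6 is odd. Since 5 is odd, 5t and t have the same parity, so 5t + 6 ≡ t + 6 (mod 2). As 6 is even, 5t + 6 is odd exactly when t is odd. Thus t is odd.

(←) Conversely, suppose t is odd; write t = 2j + 1. Then 5t + 6 = 5·(2j + 1) + 6 = 2·5j + 11, which is odd.

Both directions hold; the statement is true.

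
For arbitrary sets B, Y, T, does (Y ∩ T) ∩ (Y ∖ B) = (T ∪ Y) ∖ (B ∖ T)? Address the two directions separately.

The sets are not equal: only the forward inclusion holds.

(⊆) Let x ∈ (Y ∩ T) ∩ (Y ∖ B). Then x ∈ Y ∩ T and x ∉ B, from which x ∈ (T ∪ Y) ∖ (B ∖ T).

(⊇) This inclusion fails. Take B = ∅, Y = {1}, T = ∅; then 1 ∈ (T ∪ Y) ∖ (B ∖ T) but 1 ∉ (Y ∩ T) ∩ (Y ∖ B).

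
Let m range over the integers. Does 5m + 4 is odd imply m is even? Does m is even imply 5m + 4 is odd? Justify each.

(⇒) This fails: m = 5 gives 5m + 4 = 29, which is odd, but 5 is odd, not even.

(⇐) This also fails: m = 6 is even, but 5m + 4 = 34 is even, not odd.

Both directions fail.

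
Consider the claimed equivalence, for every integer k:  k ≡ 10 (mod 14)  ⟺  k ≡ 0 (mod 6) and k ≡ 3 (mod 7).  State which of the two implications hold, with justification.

Forward direction. This fails: k = 10 gives 10 ≡ 10 (mod 14) but 10 ≡ 4 (mod 6), so the conjunction on the right does not hold.

Converse. If k ≡ 0 (mod 6) and k ≡ 3 (mod 7), then by the Chinese remainder theorem k ≡ 24 (mod 42). Since 24 ≡ 10 (mod 14) and 14 ∣ 42, we get k ≡ 10 (mod 14).

The forward direction fails; the converse holds.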